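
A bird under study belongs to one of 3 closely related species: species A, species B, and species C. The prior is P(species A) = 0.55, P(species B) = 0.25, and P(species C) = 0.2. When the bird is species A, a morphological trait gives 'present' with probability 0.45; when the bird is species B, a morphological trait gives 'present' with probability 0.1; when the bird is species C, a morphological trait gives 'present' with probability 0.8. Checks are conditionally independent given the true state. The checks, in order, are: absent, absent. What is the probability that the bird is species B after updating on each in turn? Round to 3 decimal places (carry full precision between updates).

Apply Bayes' rule sequentially, carrying P(species B) forward.
After 'absent': normaliser = 0.55·0.5500 + 0.9·0.2500 + 0.2·0.2000; P(species A) ≈ 0.5330, P(species B) ≈ 0.3965, P(species C) ≈ 0.0705
After 'absent': normaliser = 0.55·0.5330 + 0.9·0.3965 + 0.2·0.0705; P(species A) ≈ 0.4415, P(species B) ≈ 0.5373, P(species C) ≈ 0.0212

0.537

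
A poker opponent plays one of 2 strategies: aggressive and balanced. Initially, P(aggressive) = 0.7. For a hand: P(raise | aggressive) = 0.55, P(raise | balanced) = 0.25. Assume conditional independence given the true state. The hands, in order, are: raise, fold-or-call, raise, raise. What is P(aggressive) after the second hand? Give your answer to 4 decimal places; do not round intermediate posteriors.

0.7549

After 'raise': P(aggressive) = 0.55·0.7000 / (0.55·0.7000 + 0.25·0.3000) ≈ 0.8370
After 'fold-or-call': P(aggressive) = 0.45·0.8370 / (0.45·0.8370 + 0.75·0.1630) ≈ 0.7549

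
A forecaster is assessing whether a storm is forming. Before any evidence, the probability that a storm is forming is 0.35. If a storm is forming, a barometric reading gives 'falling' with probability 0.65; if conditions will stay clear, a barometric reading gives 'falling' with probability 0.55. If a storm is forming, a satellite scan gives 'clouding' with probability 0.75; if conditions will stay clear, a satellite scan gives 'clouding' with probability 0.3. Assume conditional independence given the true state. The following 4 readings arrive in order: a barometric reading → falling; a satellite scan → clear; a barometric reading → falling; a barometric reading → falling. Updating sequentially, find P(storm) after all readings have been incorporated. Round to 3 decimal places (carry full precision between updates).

After a barometric reading='falling': P(storm) = 0.65·0.3500 / (0.65·0.3500 + 0.55·0.6500) ≈ 0.3889
After a satellite scan='clear': P(storm) = 0.25·0.3889 / (0.25·0.3889 + 0.7·0.6111) ≈ 0.1852
After a barometric reading='falling': P(storm) = 0.65·0.1852 / (0.65·0.1852 + 0.55·0.8148) ≈ 0.2117
After a barometric reading='falling': P(storm) = 0.65·0.2117 / (0.65·0.2117 + 0.55·0.7883) ≈ 0.2409

0.241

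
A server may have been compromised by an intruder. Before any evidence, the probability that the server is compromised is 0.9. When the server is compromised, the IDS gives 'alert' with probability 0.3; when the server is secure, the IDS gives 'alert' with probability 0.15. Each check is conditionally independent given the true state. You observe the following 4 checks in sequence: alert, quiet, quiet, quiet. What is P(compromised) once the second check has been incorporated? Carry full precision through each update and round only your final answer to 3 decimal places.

0.937

Each posterior becomes the prior for the next update.
After 'alert': P(compromised) = 0.3·0.9000 / (0.3·0.9000 + 0.15·0.1000) ≈ 0.9474
After 'quiet': P(compromised) = 0.7·0.9474 / (0.7·0.9474 + 0.85·0.0526) ≈ 0.9368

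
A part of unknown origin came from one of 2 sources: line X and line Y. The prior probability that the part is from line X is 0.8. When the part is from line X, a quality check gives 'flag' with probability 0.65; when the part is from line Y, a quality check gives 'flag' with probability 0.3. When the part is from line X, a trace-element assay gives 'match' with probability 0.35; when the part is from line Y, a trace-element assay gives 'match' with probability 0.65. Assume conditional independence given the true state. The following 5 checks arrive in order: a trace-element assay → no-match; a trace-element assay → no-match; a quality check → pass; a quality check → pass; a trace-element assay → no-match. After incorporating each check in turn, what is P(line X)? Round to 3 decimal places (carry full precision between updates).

Apply Bayes' rule sequentially, carrying P(line X) forward.
After a trace-element assay='no-match': P(line X) = 0.65·0.8000 / (0.65·0.8000 + 0.35·0.2000) ≈ 0.8814
After a trace-element assay='no-match': P(line X) = 0.65·0.8814 / (0.65·0.8814 + 0.35·0.1186) ≈ 0.9324
After a quality check='pass': P(line X) = 0.35·0.9324 / (0.35·0.9324 + 0.7·0.0676) ≈ 0.8734
After a quality check='pass': P(line X) = 0.35·0.8734 / (0.35·0.8734 + 0.7·0.1266) ≈ 0.7752
After a trace-element assay='no-match': P(line X) = 0.65·0.7752 / (0.65·0.7752 + 0.35·0.2248) ≈ 0.8650

0.865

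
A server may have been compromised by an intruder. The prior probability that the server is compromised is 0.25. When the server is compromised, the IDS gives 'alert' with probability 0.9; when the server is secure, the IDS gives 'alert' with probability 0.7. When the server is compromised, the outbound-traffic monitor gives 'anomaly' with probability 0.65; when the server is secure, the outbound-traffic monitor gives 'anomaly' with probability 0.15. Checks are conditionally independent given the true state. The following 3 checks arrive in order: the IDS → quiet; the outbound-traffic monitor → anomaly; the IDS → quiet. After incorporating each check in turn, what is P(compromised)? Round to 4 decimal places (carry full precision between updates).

0.1383

After the IDS='quiet': P(compromised) = 0.1·0.2500 / (0.1·0.2500 + 0.3·0.7500) ≈ 0.1000
After the outbound-traffic monitor='anomaly': P(compromised) = 0.65·0.1000 / (0.65·0.1000 + 0.15·0.9000) ≈ 0.3250
After the IDS='quiet': P(compromised) = 0.1·0.3250 / (0.1·0.3250 + 0.3·0.6750) ≈ 0.1383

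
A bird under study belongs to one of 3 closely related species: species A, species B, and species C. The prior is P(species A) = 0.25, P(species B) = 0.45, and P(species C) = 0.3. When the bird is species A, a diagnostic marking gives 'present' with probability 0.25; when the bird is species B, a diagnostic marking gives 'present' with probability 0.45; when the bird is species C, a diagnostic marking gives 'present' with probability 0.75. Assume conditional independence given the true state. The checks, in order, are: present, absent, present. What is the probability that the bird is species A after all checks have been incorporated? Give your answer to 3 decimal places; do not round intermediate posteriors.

0.113

Apply Bayes' rule sequentially, carrying P(species A) forward.
After 'present': normaliser = 0.25·0.2500 + 0.45·0.4500 + 0.75·0.3000; P(species A) ≈ 0.1276, P(species B) ≈ 0.4133, P(species C) ≈ 0.4592
After 'absent': normaliser = 0.75·0.1276 + 0.55·0.4133 + 0.25·0.4592; P(species A) ≈ 0.2185, P(species B) ≈ 0.5192, P(species C) ≈ 0.2622
After 'present': normaliser = 0.25·0.2185 + 0.45·0.5192 + 0.75·0.2622; P(species A) ≈ 0.1127, P(species B) ≈ 0.4818, P(species C) ≈ 0.4056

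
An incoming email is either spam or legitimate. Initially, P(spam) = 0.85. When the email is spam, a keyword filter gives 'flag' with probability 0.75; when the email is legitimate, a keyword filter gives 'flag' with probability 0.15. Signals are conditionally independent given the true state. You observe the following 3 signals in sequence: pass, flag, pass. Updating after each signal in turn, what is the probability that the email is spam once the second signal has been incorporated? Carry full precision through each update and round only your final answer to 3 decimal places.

Each posterior becomes the prior for the next update.
After 'pass': P(spam) = 0.25·0.8500 / (0.25·0.8500 + 0.85·0.1500) ≈ 0.6250
After 'flag': P(spam) = 0.75·0.6250 / (0.75·0.6250 + 0.15·0.3750) ≈ 0.8929

0.893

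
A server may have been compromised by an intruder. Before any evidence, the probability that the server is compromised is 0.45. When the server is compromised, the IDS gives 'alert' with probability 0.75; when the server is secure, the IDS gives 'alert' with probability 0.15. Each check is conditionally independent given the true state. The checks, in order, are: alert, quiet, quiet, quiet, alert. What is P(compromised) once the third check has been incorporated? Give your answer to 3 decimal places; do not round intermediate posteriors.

0.261

Each posterior becomes the prior for the next update.
After 'alert': P(compromised) = 0.75·0.4500 / (0.75·0.4500 + 0.15·0.5500) ≈ 0.8036
After 'quiet': P(compromised) = 0.25·0.8036 / (0.25·0.8036 + 0.85·0.1964) ≈ 0.5461
After 'quiet': P(compromised) = 0.25·0.5461 / (0.25·0.5461 + 0.85·0.4539) ≈ 0.2614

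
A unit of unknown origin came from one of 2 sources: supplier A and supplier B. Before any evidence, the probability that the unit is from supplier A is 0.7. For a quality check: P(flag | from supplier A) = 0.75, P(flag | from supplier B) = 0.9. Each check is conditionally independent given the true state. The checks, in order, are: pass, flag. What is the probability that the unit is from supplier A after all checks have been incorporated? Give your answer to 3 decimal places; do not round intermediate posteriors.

After 'pass': P(supplier A) = 0.25·0.7000 / (0.25·0.7000 + 0.1·0.3000) ≈ 0.8537
After 'flag': P(supplier A) = 0.75·0.8537 / (0.75·0.8537 + 0.9·0.1463) ≈ 0.8294

0.829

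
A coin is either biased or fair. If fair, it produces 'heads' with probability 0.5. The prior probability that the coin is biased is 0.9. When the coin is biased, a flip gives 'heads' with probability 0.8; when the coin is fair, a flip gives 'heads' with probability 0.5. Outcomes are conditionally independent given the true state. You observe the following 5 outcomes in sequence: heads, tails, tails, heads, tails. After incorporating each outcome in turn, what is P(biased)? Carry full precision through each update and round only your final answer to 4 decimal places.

0.5959

Each posterior becomes the prior for the next update.
After 'heads': P(biased) = 0.8·0.9000 / (0.8·0.9000 + 0.5·0.1000) ≈ 0.9351
After 'tails': P(biased) = 0.2·0.9351 / (0.2·0.9351 + 0.5·0.0649) ≈ 0.8521
After 'tails': P(biased) = 0.2·0.8521 / (0.2·0.8521 + 0.5·0.1479) ≈ 0.6973
After 'heads': P(biased) = 0.8·0.6973 / (0.8·0.6973 + 0.5·0.3027) ≈ 0.7866
After 'tails': P(biased) = 0.2·0.7866 / (0.2·0.7866 + 0.5·0.2134) ≈ 0.5959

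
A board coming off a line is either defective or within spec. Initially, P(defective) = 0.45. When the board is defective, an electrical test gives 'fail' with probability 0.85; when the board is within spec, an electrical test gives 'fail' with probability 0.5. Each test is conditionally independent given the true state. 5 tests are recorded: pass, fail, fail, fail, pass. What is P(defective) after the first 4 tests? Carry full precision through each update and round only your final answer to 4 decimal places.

0.5467

After 'pass': P(defective) = 0.15·0.4500 / (0.15·0.4500 + 0.5·0.5500) ≈ 0.1971
After 'fail': P(defective) = 0.85·0.1971 / (0.85·0.1971 + 0.5·0.8029) ≈ 0.2944
After 'fail': P(defective) = 0.85·0.2944 / (0.85·0.2944 + 0.5·0.7056) ≈ 0.4150
After 'fail': P(defective) = 0.85·0.4150 / (0.85·0.4150 + 0.5·0.5850) ≈ 0.5467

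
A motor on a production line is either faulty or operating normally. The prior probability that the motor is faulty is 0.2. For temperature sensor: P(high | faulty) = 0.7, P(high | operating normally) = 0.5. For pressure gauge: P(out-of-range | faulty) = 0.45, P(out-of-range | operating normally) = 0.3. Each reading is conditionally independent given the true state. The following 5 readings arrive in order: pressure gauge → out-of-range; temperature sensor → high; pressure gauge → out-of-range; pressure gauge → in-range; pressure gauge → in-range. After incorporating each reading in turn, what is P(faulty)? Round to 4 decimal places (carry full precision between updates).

0.3271

After pressure gauge='out-of-range': P(faulty) = 0.45·0.2000 / (0.45·0.2000 + 0.3·0.8000) ≈ 0.2727
After temperature sensor='high': P(faulty) = 0.7·0.2727 / (0.7·0.2727 + 0.5·0.7273) ≈ 0.3443
After pressure gauge='out-of-range': P(faulty) = 0.45·0.3443 / (0.45·0.3443 + 0.3·0.6557) ≈ 0.4406
After pressure gauge='in-range': P(faulty) = 0.55·0.4406 / (0.55·0.4406 + 0.7·0.5594) ≈ 0.3822
After pressure gauge='in-range': P(faulty) = 0.55·0.3822 / (0.55·0.3822 + 0.7·0.6178) ≈ 0.3271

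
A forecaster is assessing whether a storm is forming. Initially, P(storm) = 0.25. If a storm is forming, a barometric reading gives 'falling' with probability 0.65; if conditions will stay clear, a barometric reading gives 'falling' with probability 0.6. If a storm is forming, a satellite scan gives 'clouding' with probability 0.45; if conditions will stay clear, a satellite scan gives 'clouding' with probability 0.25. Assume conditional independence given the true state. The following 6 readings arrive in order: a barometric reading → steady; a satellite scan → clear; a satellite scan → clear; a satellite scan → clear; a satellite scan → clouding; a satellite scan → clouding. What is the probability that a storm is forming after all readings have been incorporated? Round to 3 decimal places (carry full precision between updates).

After a barometric reading='steady': P(storm) = 0.35·0.2500 / (0.35·0.2500 + 0.4·0.7500) ≈ 0.2258
After a satellite scan='clear': P(storm) = 0.55·0.2258 / (0.55·0.2258 + 0.75·0.7742) ≈ 0.1762
After a satellite scan='clear': P(storm) = 0.55·0.1762 / (0.55·0.1762 + 0.75·0.8238) ≈ 0.1356
After a satellite scan='clear': P(storm) = 0.55·0.1356 / (0.55·0.1356 + 0.75·0.8644) ≈ 0.1032
After a satellite scan='clouding': P(storm) = 0.45·0.1032 / (0.45·0.1032 + 0.25·0.8968) ≈ 0.1715
After a satellite scan='clouding': P(storm) = 0.45·0.1715 / (0.45·0.1715 + 0.25·0.8285) ≈ 0.2715

0.271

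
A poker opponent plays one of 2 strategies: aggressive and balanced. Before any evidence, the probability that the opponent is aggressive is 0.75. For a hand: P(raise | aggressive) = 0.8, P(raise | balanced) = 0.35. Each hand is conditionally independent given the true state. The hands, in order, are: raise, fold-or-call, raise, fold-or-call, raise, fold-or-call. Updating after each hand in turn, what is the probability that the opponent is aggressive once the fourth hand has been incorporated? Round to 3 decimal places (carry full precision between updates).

0.597

Apply Bayes' rule sequentially, carrying P(aggressive) forward.
After 'raise': P(aggressive) = 0.8·0.7500 / (0.8·0.7500 + 0.35·0.2500) ≈ 0.8727
After 'fold-or-call': P(aggressive) = 0.2·0.8727 / (0.2·0.8727 + 0.65·0.1273) ≈ 0.6784
After 'raise': P(aggressive) = 0.8·0.6784 / (0.8·0.6784 + 0.35·0.3216) ≈ 0.8283
After 'fold-or-call': P(aggressive) = 0.2·0.8283 / (0.2·0.8283 + 0.65·0.1717) ≈ 0.5974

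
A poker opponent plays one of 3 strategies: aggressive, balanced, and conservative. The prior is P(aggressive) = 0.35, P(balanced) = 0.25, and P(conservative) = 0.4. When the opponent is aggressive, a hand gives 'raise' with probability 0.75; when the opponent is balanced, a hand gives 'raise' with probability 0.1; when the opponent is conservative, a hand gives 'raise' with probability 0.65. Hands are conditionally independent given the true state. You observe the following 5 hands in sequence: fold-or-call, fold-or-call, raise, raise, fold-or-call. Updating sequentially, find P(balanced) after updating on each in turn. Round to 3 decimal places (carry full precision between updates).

0.150

After 'fold-or-call': normaliser = 0.25·0.3500 + 0.9·0.2500 + 0.35·0.4000; P(aggressive) ≈ 0.1934, P(balanced) ≈ 0.4972, P(conservative) ≈ 0.3094
After 'fold-or-call': normaliser = 0.25·0.1934 + 0.9·0.4972 + 0.35·0.3094; P(aggressive) ≈ 0.0800, P(balanced) ≈ 0.7407, P(conservative) ≈ 0.1792
After 'raise': normaliser = 0.75·0.0800 + 0.1·0.7407 + 0.65·0.1792; P(aggressive) ≈ 0.2395, P(balanced) ≈ 0.2956, P(conservative) ≈ 0.4649
After 'raise': normaliser = 0.75·0.2395 + 0.1·0.2956 + 0.65·0.4649; P(aggressive) ≈ 0.3512, P(balanced) ≈ 0.0578, P(conservative) ≈ 0.5910
After 'fold-or-call': normaliser = 0.25·0.3512 + 0.9·0.0578 + 0.35·0.5910; P(aggressive) ≈ 0.2533, P(balanced) ≈ 0.1501, P(conservative) ≈ 0.5966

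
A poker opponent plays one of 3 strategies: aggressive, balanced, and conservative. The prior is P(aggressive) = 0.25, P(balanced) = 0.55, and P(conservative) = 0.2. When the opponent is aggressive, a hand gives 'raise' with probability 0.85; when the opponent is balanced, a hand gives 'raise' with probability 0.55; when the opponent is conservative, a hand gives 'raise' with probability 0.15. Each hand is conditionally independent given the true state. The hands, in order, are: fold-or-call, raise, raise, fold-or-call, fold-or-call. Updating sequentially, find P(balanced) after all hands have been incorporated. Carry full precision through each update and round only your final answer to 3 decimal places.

After 'fold-or-call': normaliser = 0.15·0.2500 + 0.45·0.5500 + 0.85·0.2000; P(aggressive) ≈ 0.0824, P(balanced) ≈ 0.5440, P(conservative) ≈ 0.3736
After 'raise': normaliser = 0.85·0.0824 + 0.55·0.5440 + 0.15·0.3736; P(aggressive) ≈ 0.1647, P(balanced) ≈ 0.7035, P(conservative) ≈ 0.1318
After 'raise': normaliser = 0.85·0.1647 + 0.55·0.7035 + 0.15·0.1318; P(aggressive) ≈ 0.2561, P(balanced) ≈ 0.7077, P(conservative) ≈ 0.0362
After 'fold-or-call': normaliser = 0.15·0.2561 + 0.45·0.7077 + 0.85·0.0362; P(aggressive) ≈ 0.0991, P(balanced) ≈ 0.8216, P(conservative) ≈ 0.0793
After 'fold-or-call': normaliser = 0.15·0.0991 + 0.45·0.8216 + 0.85·0.0793; P(aggressive) ≈ 0.0329, P(balanced) ≈ 0.8180, P(conservative) ≈ 0.1491

0.818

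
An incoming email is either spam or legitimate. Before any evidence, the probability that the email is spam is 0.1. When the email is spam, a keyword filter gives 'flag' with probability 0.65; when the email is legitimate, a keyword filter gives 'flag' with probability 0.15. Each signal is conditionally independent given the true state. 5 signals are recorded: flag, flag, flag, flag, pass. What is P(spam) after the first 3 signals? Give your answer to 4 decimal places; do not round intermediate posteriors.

Apply Bayes' rule sequentially, carrying P(spam) forward.
After 'flag': P(spam) = 0.65·0.1000 / (0.65·0.1000 + 0.15·0.9000) ≈ 0.3250
After 'flag': P(spam) = 0.65·0.3250 / (0.65·0.3250 + 0.15·0.6750) ≈ 0.6760
After 'flag': P(spam) = 0.65·0.6760 / (0.65·0.6760 + 0.15·0.3240) ≈ 0.9004

0.9004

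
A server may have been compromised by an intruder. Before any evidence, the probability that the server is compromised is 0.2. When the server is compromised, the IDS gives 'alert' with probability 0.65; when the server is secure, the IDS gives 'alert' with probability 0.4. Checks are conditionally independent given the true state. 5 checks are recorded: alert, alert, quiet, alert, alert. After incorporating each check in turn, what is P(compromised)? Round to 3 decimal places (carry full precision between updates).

After 'alert': P(compromised) = 0.65·0.2000 / (0.65·0.2000 + 0.4·0.8000) ≈ 0.2889
After 'alert': P(compromised) = 0.65·0.2889 / (0.65·0.2889 + 0.4·0.7111) ≈ 0.3976
After 'quiet': P(compromised) = 0.35·0.3976 / (0.35·0.3976 + 0.6·0.6024) ≈ 0.2780
After 'alert': P(compromised) = 0.65·0.2780 / (0.65·0.2780 + 0.4·0.7220) ≈ 0.3849
After 'alert': P(compromised) = 0.65·0.3849 / (0.65·0.3849 + 0.4·0.6151) ≈ 0.5042

0.504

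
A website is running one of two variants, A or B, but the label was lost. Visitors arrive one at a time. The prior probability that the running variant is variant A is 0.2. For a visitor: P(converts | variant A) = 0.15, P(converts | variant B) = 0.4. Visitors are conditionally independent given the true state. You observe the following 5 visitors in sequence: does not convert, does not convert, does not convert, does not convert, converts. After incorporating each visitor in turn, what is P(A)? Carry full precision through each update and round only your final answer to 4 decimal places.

0.2741

Each posterior becomes the prior for the next update.
After 'does not convert': P(A) = 0.85·0.2000 / (0.85·0.2000 + 0.6·0.8000) ≈ 0.2615
After 'does not convert': P(A) = 0.85·0.2615 / (0.85·0.2615 + 0.6·0.7385) ≈ 0.3341
After 'does not convert': P(A) = 0.85·0.3341 / (0.85·0.3341 + 0.6·0.6659) ≈ 0.4155
After 'does not convert': P(A) = 0.85·0.4155 / (0.85·0.4155 + 0.6·0.5845) ≈ 0.5017
After 'converts': P(A) = 0.15·0.5017 / (0.15·0.5017 + 0.4·0.4983) ≈ 0.2741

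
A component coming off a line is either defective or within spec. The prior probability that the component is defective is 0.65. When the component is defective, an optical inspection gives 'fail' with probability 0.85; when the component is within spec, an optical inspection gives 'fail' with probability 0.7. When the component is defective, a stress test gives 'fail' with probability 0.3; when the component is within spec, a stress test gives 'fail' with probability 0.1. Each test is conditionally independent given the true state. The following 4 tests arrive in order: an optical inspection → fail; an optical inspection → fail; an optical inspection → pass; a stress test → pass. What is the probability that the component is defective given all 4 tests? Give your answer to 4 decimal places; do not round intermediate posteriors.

After an optical inspection='fail': P(defective) = 0.85·0.6500 / (0.85·0.6500 + 0.7·0.3500) ≈ 0.6928
After an optical inspection='fail': P(defective) = 0.85·0.6928 / (0.85·0.6928 + 0.7·0.3072) ≈ 0.7325
After an optical inspection='pass': P(defective) = 0.15·0.7325 / (0.15·0.7325 + 0.3·0.2675) ≈ 0.5779
After a stress test='pass': P(defective) = 0.7·0.5779 / (0.7·0.5779 + 0.9·0.4221) ≈ 0.5157

0.5157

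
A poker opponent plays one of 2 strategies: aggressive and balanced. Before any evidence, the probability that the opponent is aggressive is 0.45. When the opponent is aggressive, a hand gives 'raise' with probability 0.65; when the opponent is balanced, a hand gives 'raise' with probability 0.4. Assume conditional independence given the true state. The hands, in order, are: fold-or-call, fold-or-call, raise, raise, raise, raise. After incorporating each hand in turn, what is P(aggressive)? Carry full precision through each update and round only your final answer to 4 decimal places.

Each posterior becomes the prior for the next update.
After 'fold-or-call': P(aggressive) = 0.35·0.4500 / (0.35·0.4500 + 0.6·0.5500) ≈ 0.3231
After 'fold-or-call': P(aggressive) = 0.35·0.3231 / (0.35·0.3231 + 0.6·0.6769) ≈ 0.2178
After 'raise': P(aggressive) = 0.65·0.2178 / (0.65·0.2178 + 0.4·0.7822) ≈ 0.3115
After 'raise': P(aggressive) = 0.65·0.3115 / (0.65·0.3115 + 0.4·0.6885) ≈ 0.4237
After 'raise': P(aggressive) = 0.65·0.4237 / (0.65·0.4237 + 0.4·0.5763) ≈ 0.5443
After 'raise': P(aggressive) = 0.65·0.5443 / (0.65·0.5443 + 0.4·0.4557) ≈ 0.6600

0.6600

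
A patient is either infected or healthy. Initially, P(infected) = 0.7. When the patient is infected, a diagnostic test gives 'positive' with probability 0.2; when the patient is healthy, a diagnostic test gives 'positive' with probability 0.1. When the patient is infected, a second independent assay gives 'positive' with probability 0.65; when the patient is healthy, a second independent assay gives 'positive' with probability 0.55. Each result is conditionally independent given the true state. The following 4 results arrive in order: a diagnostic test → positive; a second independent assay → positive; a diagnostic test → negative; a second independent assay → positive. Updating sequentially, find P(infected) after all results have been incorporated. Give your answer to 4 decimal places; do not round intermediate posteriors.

After a diagnostic test='positive': P(infected) = 0.2·0.7000 / (0.2·0.7000 + 0.1·0.3000) ≈ 0.8235
After a second independent assay='positive': P(infected) = 0.65·0.8235 / (0.65·0.8235 + 0.55·0.1765) ≈ 0.8465
After a diagnostic test='negative': P(infected) = 0.8·0.8465 / (0.8·0.8465 + 0.9·0.1535) ≈ 0.8306
After a second independent assay='positive': P(infected) = 0.65·0.8306 / (0.65·0.8306 + 0.55·0.1694) ≈ 0.8528

0.8528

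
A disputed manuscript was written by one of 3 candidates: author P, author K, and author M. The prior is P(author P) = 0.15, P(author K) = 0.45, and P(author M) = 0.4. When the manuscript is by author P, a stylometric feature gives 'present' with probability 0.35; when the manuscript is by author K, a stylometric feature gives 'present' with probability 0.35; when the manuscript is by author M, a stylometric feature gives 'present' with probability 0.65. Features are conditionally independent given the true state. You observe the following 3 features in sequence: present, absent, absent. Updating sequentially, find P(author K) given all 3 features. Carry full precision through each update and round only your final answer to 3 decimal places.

0.552

After 'present': normaliser = 0.35·0.1500 + 0.35·0.4500 + 0.65·0.4000; P(author P) ≈ 0.1117, P(author K) ≈ 0.3351, P(author M) ≈ 0.5532
After 'absent': normaliser = 0.65·0.1117 + 0.65·0.3351 + 0.35·0.5532; P(author P) ≈ 0.1500, P(author K) ≈ 0.4500, P(author M) ≈ 0.4000
After 'absent': normaliser = 0.65·0.1500 + 0.65·0.4500 + 0.35·0.4000; P(author P) ≈ 0.1840, P(author K) ≈ 0.5519, P(author M) ≈ 0.2642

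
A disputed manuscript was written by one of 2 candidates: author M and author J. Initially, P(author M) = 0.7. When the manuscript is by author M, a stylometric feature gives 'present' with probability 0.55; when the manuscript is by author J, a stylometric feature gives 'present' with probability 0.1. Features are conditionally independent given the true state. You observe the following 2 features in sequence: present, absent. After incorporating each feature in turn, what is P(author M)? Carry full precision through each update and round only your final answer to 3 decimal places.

After 'present': P(author M) = 0.55·0.7000 / (0.55·0.7000 + 0.1·0.3000) ≈ 0.9277
After 'absent': P(author M) = 0.45·0.9277 / (0.45·0.9277 + 0.9·0.0723) ≈ 0.8652

0.865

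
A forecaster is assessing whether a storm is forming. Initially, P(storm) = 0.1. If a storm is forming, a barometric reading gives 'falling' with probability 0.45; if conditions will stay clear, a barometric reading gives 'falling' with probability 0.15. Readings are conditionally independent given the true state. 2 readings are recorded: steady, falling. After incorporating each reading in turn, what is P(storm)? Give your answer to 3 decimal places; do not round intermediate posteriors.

After 'steady': P(storm) = 0.55·0.1000 / (0.55·0.1000 + 0.85·0.9000) ≈ 0.0671
After 'falling': P(storm) = 0.45·0.0671 / (0.45·0.0671 + 0.15·0.9329) ≈ 0.1774

0.177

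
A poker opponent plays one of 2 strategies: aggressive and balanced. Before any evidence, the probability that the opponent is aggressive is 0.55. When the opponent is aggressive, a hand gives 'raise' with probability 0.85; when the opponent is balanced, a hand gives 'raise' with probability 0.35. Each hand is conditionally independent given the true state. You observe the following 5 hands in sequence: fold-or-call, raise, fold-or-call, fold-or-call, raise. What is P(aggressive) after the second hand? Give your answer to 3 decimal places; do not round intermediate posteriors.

0.407

After 'fold-or-call': P(aggressive) = 0.15·0.5500 / (0.15·0.5500 + 0.65·0.4500) ≈ 0.2200
After 'raise': P(aggressive) = 0.85·0.2200 / (0.85·0.2200 + 0.35·0.7800) ≈ 0.4065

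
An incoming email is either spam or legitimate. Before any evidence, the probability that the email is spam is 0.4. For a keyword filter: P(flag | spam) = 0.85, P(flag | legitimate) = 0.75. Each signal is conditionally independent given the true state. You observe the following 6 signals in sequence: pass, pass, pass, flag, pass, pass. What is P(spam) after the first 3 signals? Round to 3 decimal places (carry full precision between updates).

Each posterior becomes the prior for the next update.
After 'pass': P(spam) = 0.15·0.4000 / (0.15·0.4000 + 0.25·0.6000) ≈ 0.2857
After 'pass': P(spam) = 0.15·0.2857 / (0.15·0.2857 + 0.25·0.7143) ≈ 0.1935
After 'pass': P(spam) = 0.15·0.1935 / (0.15·0.1935 + 0.25·0.8065) ≈ 0.1259

0.126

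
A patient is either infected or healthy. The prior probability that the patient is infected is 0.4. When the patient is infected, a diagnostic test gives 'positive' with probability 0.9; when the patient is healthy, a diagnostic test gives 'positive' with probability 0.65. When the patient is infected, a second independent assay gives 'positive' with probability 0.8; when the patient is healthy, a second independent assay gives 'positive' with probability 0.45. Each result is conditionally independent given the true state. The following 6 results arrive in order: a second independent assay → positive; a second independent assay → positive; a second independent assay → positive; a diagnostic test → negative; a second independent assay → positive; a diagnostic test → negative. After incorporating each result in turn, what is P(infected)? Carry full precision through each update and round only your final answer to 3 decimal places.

After a second independent assay='positive': P(infected) = 0.8·0.4000 / (0.8·0.4000 + 0.45·0.6000) ≈ 0.5424
After a second independent assay='positive': P(infected) = 0.8·0.5424 / (0.8·0.5424 + 0.45·0.4576) ≈ 0.6781
After a second independent assay='positive': P(infected) = 0.8·0.6781 / (0.8·0.6781 + 0.45·0.3219) ≈ 0.7893
After a diagnostic test='negative': P(infected) = 0.1·0.7893 / (0.1·0.7893 + 0.35·0.2107) ≈ 0.5170
After a second independent assay='positive': P(infected) = 0.8·0.5170 / (0.8·0.5170 + 0.45·0.4830) ≈ 0.6555
After a diagnostic test='negative': P(infected) = 0.1·0.6555 / (0.1·0.6555 + 0.35·0.3445) ≈ 0.3522

0.352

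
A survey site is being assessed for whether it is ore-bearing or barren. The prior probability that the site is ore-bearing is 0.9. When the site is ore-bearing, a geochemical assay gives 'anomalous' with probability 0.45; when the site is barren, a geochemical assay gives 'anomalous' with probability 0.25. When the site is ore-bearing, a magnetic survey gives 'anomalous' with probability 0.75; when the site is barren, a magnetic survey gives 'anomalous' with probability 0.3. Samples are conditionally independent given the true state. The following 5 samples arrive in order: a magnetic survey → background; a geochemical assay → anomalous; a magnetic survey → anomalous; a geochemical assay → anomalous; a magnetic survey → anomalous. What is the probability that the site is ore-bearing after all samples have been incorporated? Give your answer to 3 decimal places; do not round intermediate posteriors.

Each posterior becomes the prior for the next update.
After a magnetic survey='background': P(ore) = 0.25·0.9000 / (0.25·0.9000 + 0.7·0.1000) ≈ 0.7627
After a geochemical assay='anomalous': P(ore) = 0.45·0.7627 / (0.45·0.7627 + 0.25·0.2373) ≈ 0.8526
After a magnetic survey='anomalous': P(ore) = 0.75·0.8526 / (0.75·0.8526 + 0.3·0.1474) ≈ 0.9353
After a geochemical assay='anomalous': P(ore) = 0.45·0.9353 / (0.45·0.9353 + 0.25·0.0647) ≈ 0.9630
After a magnetic survey='anomalous': P(ore) = 0.75·0.9630 / (0.75·0.9630 + 0.3·0.0370) ≈ 0.9849

0.985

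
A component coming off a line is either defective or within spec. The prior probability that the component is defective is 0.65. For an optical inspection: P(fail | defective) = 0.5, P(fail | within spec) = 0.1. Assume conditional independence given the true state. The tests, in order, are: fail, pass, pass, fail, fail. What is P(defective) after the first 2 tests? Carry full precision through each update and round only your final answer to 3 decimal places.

Each posterior becomes the prior for the next update.
After 'fail': P(defective) = 0.5·0.6500 / (0.5·0.6500 + 0.1·0.3500) ≈ 0.9028
After 'pass': P(defective) = 0.5·0.9028 / (0.5·0.9028 + 0.9·0.0972) ≈ 0.8376

0.838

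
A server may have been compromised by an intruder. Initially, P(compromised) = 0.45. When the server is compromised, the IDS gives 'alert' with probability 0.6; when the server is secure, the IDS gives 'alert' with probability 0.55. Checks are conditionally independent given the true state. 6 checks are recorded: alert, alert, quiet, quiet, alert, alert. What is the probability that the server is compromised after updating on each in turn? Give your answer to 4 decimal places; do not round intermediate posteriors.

0.4780

After 'alert': P(compromised) = 0.6·0.4500 / (0.6·0.4500 + 0.55·0.5500) ≈ 0.4716
After 'alert': P(compromised) = 0.6·0.4716 / (0.6·0.4716 + 0.55·0.5284) ≈ 0.4933
After 'quiet': P(compromised) = 0.4·0.4933 / (0.4·0.4933 + 0.45·0.5067) ≈ 0.4640
After 'quiet': P(compromised) = 0.4·0.4640 / (0.4·0.4640 + 0.45·0.5360) ≈ 0.4348
After 'alert': P(compromised) = 0.6·0.4348 / (0.6·0.4348 + 0.55·0.5652) ≈ 0.4563
After 'alert': P(compromised) = 0.6·0.4563 / (0.6·0.4563 + 0.55·0.5437) ≈ 0.4780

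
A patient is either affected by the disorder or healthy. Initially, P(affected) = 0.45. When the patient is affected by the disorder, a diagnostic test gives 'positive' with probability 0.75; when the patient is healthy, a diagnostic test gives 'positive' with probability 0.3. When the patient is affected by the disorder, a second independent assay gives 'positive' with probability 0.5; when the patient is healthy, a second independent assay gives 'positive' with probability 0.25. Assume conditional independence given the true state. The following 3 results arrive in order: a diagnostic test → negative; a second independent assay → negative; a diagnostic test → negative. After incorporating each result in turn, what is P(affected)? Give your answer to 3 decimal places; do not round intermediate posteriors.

Each posterior becomes the prior for the next update.
After a diagnostic test='negative': P(affected) = 0.25·0.4500 / (0.25·0.4500 + 0.7·0.5500) ≈ 0.2261
After a second independent assay='negative': P(affected) = 0.5·0.2261 / (0.5·0.2261 + 0.75·0.7739) ≈ 0.1630
After a diagnostic test='negative': P(affected) = 0.25·0.1630 / (0.25·0.1630 + 0.7·0.8370) ≈ 0.0650

0.065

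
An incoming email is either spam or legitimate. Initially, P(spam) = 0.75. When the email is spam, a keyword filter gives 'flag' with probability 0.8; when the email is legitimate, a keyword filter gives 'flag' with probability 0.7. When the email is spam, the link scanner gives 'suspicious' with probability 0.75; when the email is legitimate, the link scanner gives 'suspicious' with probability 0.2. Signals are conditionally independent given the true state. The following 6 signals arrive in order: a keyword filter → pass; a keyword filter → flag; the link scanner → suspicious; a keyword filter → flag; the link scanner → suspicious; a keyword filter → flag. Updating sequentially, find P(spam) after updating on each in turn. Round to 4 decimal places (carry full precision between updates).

0.9767

After a keyword filter='pass': P(spam) = 0.2·0.7500 / (0.2·0.7500 + 0.3·0.2500) ≈ 0.6667
After a keyword filter='flag': P(spam) = 0.8·0.6667 / (0.8·0.6667 + 0.7·0.3333) ≈ 0.6957
After the link scanner='suspicious': P(spam) = 0.75·0.6957 / (0.75·0.6957 + 0.2·0.3043) ≈ 0.8955
After a keyword filter='flag': P(spam) = 0.8·0.8955 / (0.8·0.8955 + 0.7·0.1045) ≈ 0.9074
After the link scanner='suspicious': P(spam) = 0.75·0.9074 / (0.75·0.9074 + 0.2·0.0926) ≈ 0.9735
After a keyword filter='flag': P(spam) = 0.8·0.9735 / (0.8·0.9735 + 0.7·0.0265) ≈ 0.9767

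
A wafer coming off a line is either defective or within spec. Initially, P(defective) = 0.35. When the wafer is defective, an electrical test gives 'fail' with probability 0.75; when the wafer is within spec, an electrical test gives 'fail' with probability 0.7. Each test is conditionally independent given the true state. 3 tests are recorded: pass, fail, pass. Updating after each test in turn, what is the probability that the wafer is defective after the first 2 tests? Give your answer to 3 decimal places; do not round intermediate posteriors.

0.325

After 'pass': P(defective) = 0.25·0.3500 / (0.25·0.3500 + 0.3·0.6500) ≈ 0.3097
After 'fail': P(defective) = 0.75·0.3097 / (0.75·0.3097 + 0.7·0.6903) ≈ 0.3247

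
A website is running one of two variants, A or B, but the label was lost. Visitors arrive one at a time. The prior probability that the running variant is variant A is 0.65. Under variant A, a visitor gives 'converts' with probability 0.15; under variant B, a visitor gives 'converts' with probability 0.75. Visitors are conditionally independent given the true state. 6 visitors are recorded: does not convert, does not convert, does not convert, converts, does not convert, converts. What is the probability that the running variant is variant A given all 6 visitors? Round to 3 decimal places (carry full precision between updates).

0.908

Apply Bayes' rule sequentially, carrying P(A) forward.
After 'does not convert': P(A) = 0.85·0.6500 / (0.85·0.6500 + 0.25·0.3500) ≈ 0.8633
After 'does not convert': P(A) = 0.85·0.8633 / (0.85·0.8633 + 0.25·0.1367) ≈ 0.9555
After 'does not convert': P(A) = 0.85·0.9555 / (0.85·0.9555 + 0.25·0.0445) ≈ 0.9865
After 'converts': P(A) = 0.15·0.9865 / (0.15·0.9865 + 0.75·0.0135) ≈ 0.9359
After 'does not convert': P(A) = 0.85·0.9359 / (0.85·0.9359 + 0.25·0.0641) ≈ 0.9803
After 'converts': P(A) = 0.15·0.9803 / (0.15·0.9803 + 0.75·0.0197) ≈ 0.9085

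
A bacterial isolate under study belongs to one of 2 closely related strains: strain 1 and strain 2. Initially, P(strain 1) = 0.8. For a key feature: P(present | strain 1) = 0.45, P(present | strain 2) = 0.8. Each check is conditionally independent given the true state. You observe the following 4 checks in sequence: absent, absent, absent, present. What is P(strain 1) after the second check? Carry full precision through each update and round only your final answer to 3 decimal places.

0.968

After 'absent': P(strain 1) = 0.55·0.8000 / (0.55·0.8000 + 0.2·0.2000) ≈ 0.9167
After 'absent': P(strain 1) = 0.55·0.9167 / (0.55·0.9167 + 0.2·0.0833) ≈ 0.9680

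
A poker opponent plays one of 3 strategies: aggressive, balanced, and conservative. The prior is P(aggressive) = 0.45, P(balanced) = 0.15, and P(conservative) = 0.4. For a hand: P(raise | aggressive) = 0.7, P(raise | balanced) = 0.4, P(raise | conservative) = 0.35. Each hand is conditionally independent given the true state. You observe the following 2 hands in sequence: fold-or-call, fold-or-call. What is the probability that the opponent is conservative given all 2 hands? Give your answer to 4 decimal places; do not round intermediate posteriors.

After 'fold-or-call': normaliser = 0.3·0.4500 + 0.6·0.1500 + 0.65·0.4000; P(aggressive) ≈ 0.2784, P(balanced) ≈ 0.1856, P(conservative) ≈ 0.5361
After 'fold-or-call': normaliser = 0.3·0.2784 + 0.6·0.1856 + 0.65·0.5361; P(aggressive) ≈ 0.1537, P(balanced) ≈ 0.2049, P(conservative) ≈ 0.6414

0.6414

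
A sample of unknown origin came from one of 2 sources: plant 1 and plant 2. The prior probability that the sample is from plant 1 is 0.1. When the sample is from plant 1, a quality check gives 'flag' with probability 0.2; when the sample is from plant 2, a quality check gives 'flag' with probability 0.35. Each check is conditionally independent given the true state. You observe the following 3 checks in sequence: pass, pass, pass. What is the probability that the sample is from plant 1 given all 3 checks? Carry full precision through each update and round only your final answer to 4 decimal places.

After 'pass': P(plant 1) = 0.8·0.1000 / (0.8·0.1000 + 0.65·0.9000) ≈ 0.1203
After 'pass': P(plant 1) = 0.8·0.1203 / (0.8·0.1203 + 0.65·0.8797) ≈ 0.1441
After 'pass': P(plant 1) = 0.8·0.1441 / (0.8·0.1441 + 0.65·0.8559) ≈ 0.1716

0.1716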